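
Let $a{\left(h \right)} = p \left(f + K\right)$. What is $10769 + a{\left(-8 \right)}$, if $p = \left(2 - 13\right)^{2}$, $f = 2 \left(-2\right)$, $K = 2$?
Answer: $10527$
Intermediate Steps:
$f = -4$
$p = 121$ ($p = \left(2 - 13\right)^{2} = \left(-11\right)^{2} = 121$)
$a{\left(h \right)} = -242$ ($a{\left(h \right)} = 121 \left(-4 + 2\right) = 121 \left(-2\right) = -242$)
$10769 + a{\left(-8 \right)} = 10769 - 242 = 10527$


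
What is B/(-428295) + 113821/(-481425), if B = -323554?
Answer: 1019219231/1963732575 ≈ 0.51902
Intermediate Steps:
B/(-428295) + 113821/(-481425) = -323554/(-428295) + 113821/(-481425) = -323554*(-1/428295) + 113821*(-1/481425) = 46222/61185 - 113821/481425 = 1019219231/1963732575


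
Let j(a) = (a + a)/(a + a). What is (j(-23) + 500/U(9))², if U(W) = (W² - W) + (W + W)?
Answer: 3481/81 ≈ 42.975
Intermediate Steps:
U(W) = W + W² (U(W) = (W² - W) + 2*W = W + W²)
j(a) = 1 (j(a) = (2*a)/((2*a)) = (2*a)*(1/(2*a)) = 1)
(j(-23) + 500/U(9))² = (1 + 500/((9*(1 + 9))))² = (1 + 500/((9*10)))² = (1 + 500/90)² = (1 + 500*(1/90))² = (1 + 50/9)² = (59/9)² = 3481/81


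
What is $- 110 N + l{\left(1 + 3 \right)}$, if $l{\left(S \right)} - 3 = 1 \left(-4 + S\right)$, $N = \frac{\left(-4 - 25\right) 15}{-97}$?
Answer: $- \frac{47559}{97} \approx -490.3$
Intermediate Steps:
$N = \frac{435}{97}$ ($N = \left(-4 - 25\right) 15 \left(- \frac{1}{97}\right) = \left(-29\right) 15 \left(- \frac{1}{97}\right) = \left(-435\right) \left(- \frac{1}{97}\right) = \frac{435}{97} \approx 4.4845$)
$l{\left(S \right)} = -1 + S$ ($l{\left(S \right)} = 3 + 1 \left(-4 + S\right) = 3 + \left(-4 + S\right) = -1 + S$)
$- 110 N + l{\left(1 + 3 \right)} = \left(-110\right) \frac{435}{97} + \left(-1 + \left(1 + 3\right)\right) = - \frac{47850}{97} + \left(-1 + 4\right) = - \frac{47850}{97} + 3 = - \frac{47559}{97}$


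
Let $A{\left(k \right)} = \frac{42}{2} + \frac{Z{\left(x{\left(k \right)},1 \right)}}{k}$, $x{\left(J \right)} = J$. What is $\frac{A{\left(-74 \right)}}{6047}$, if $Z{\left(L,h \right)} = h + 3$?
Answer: $\frac{775}{223739} \approx 0.0034639$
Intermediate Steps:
$Z{\left(L,h \right)} = 3 + h$
$A{\left(k \right)} = 21 + \frac{4}{k}$ ($A{\left(k \right)} = \frac{42}{2} + \frac{3 + 1}{k} = 42 \cdot \frac{1}{2} + \frac{4}{k} = 21 + \frac{4}{k}$)
$\frac{A{\left(-74 \right)}}{6047} = \frac{21 + \frac{4}{-74}}{6047} = \left(21 + 4 \left(- \frac{1}{74}\right)\right) \frac{1}{6047} = \left(21 - \frac{2}{37}\right) \frac{1}{6047} = \frac{775}{37} \cdot \frac{1}{6047} = \frac{775}{223739}$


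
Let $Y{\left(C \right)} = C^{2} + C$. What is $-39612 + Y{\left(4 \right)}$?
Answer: $-39592$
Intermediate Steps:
$Y{\left(C \right)} = C + C^{2}$
$-39612 + Y{\left(4 \right)} = -39612 + 4 \left(1 + 4\right) = -39612 + 4 \cdot 5 = -39612 + 20 = -39592$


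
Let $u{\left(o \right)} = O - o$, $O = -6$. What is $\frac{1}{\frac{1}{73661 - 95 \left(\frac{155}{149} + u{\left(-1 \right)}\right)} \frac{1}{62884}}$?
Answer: $\frac{693707298476}{149} \approx 4.6558 \cdot 10^{9}$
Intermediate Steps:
$u{\left(o \right)} = -6 - o$
$\frac{1}{\frac{1}{73661 - 95 \left(\frac{155}{149} + u{\left(-1 \right)}\right)} \frac{1}{62884}} = \frac{1}{\frac{1}{73661 - 95 \left(\frac{155}{149} - 5\right)} \frac{1}{62884}} = \frac{1}{\frac{1}{73661 - - \frac{56050}{149}} \cdot \frac{1}{62884}} = \frac{1}{\frac{1}{73661 + \frac{56050}{149}} \cdot \frac{1}{62884}} = \frac{1}{\frac{1}{\frac{11031539}{149}} \cdot \frac{1}{62884}} = \frac{1}{\frac{149}{11031539} \cdot \frac{1}{62884}} = \frac{1}{\frac{149}{693707298476}} = \frac{693707298476}{149}$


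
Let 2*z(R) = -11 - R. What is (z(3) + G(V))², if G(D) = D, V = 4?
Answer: 9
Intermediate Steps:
z(R) = -11/2 - R/2 (z(R) = (-11 - R)/2 = -11/2 - R/2)
(z(3) + G(V))² = ((-11/2 - ½*3) + 4)² = ((-11/2 - 3/2) + 4)² = (-7 + 4)² = (-3)² = 9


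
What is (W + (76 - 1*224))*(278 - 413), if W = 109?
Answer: 5265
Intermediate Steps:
(W + (76 - 1*224))*(278 - 413) = (109 + (76 - 1*224))*(278 - 413) = (109 + (76 - 224))*(-135) = (109 - 148)*(-135) = -39*(-135) = 5265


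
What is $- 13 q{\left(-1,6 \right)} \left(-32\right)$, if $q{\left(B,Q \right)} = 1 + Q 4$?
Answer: $10400$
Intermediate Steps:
$q{\left(B,Q \right)} = 1 + 4 Q$
$- 13 q{\left(-1,6 \right)} \left(-32\right) = - 13 \left(1 + 4 \cdot 6\right) \left(-32\right) = - 13 \left(1 + 24\right) \left(-32\right) = \left(-13\right) 25 \left(-32\right) = \left(-325\right) \left(-32\right) = 10400$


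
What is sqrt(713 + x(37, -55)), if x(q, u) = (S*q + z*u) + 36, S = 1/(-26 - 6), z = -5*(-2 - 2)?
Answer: I*sqrt(22538)/8 ≈ 18.766*I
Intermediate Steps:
z = 20 (z = -5*(-4) = 20)
S = -1/32 (S = 1/(-32) = -1/32 ≈ -0.031250)
x(q, u) = 36 + 20*u - q/32 (x(q, u) = (-q/32 + 20*u) + 36 = (20*u - q/32) + 36 = 36 + 20*u - q/32)
sqrt(713 + x(37, -55)) = sqrt(713 + (36 + 20*(-55) - 1/32*37)) = sqrt(713 + (36 - 1100 - 37/32)) = sqrt(713 - 34085/32) = sqrt(-11269/32) = I*sqrt(22538)/8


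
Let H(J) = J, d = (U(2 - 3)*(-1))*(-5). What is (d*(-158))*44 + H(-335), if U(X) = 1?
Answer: -35095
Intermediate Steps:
d = 5 (d = (1*(-1))*(-5) = -1*(-5) = 5)
(d*(-158))*44 + H(-335) = (5*(-158))*44 - 335 = -790*44 - 335 = -34760 - 335 = -35095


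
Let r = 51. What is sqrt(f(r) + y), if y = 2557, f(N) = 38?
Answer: sqrt(2595) ≈ 50.941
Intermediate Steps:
sqrt(f(r) + y) = sqrt(38 + 2557) = sqrt(2595)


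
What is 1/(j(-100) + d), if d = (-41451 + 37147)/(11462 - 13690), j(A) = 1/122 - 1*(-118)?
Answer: 67954/8150401 ≈ 0.0083375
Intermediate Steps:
j(A) = 14397/122 (j(A) = 1/122 + 118 = 14397/122)
d = 1076/557 (d = -4304/(-2228) = -4304*(-1/2228) = 1076/557 ≈ 1.9318)
1/(j(-100) + d) = 1/(14397/122 + 1076/557) = 1/(8150401/67954) = 67954/8150401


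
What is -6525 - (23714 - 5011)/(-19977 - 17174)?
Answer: -242391572/37151 ≈ -6524.5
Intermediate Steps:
-6525 - (23714 - 5011)/(-19977 - 17174) = -6525 - 18703/(-37151) = -6525 - 18703*(-1)/37151 = -6525 - 1*(-18703/37151) = -6525 + 18703/37151 = -242391572/37151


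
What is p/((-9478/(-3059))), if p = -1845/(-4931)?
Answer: 806265/6676574 ≈ 0.12076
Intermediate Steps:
p = 1845/4931 (p = -1845*(-1/4931) = 1845/4931 ≈ 0.37416)
p/((-9478/(-3059))) = 1845/(4931*((-9478/(-3059)))) = 1845/(4931*((-9478*(-1/3059)))) = 1845/(4931*(1354/437)) = (1845/4931)*(437/1354) = 806265/6676574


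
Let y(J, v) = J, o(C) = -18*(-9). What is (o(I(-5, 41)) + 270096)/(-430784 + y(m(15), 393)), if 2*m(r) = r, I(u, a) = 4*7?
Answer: -540516/861553 ≈ -0.62737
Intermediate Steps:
I(u, a) = 28
m(r) = r/2
o(C) = 162
(o(I(-5, 41)) + 270096)/(-430784 + y(m(15), 393)) = (162 + 270096)/(-430784 + (½)*15) = 270258/(-430784 + 15/2) = 270258/(-861553/2) = 270258*(-2/861553) = -540516/861553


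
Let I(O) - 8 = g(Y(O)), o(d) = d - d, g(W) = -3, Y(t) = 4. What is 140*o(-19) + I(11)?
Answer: 5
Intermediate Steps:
o(d) = 0
I(O) = 5 (I(O) = 8 - 3 = 5)
140*o(-19) + I(11) = 140*0 + 5 = 0 + 5 = 5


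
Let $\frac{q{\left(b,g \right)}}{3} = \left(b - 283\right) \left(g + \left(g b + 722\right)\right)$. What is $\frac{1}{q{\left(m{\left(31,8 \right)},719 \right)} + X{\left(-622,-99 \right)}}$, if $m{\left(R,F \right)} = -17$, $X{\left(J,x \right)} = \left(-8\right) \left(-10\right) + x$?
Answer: $\frac{1}{9703781} \approx 1.0305 \cdot 10^{-7}$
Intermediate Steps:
$X{\left(J,x \right)} = 80 + x$
$q{\left(b,g \right)} = 3 \left(-283 + b\right) \left(722 + g + b g\right)$ ($q{\left(b,g \right)} = 3 \left(b - 283\right) \left(g + \left(g b + 722\right)\right) = 3 \left(-283 + b\right) \left(g + \left(b g + 722\right)\right) = 3 \left(-283 + b\right) \left(g + \left(722 + b g\right)\right) = 3 \left(-283 + b\right) \left(722 + g + b g\right)$)
$\frac{1}{q{\left(m{\left(31,8 \right)},719 \right)} + X{\left(-622,-99 \right)}} = \frac{1}{\left(-612978 - 610431 + 2166 \left(-17\right) - \left(-14382\right) 719 + 3 \cdot 719 \left(-17\right)^{2}\right) + \left(80 - 99\right)} = \frac{1}{\left(-612978 - 610431 - 36822 + 10340658 + 3 \cdot 719 \cdot 289\right) - 19} = \frac{1}{\left(-612978 - 610431 - 36822 + 10340658 + 623373\right) - 19} = \frac{1}{9703800 - 19} = \frac{1}{9703781}$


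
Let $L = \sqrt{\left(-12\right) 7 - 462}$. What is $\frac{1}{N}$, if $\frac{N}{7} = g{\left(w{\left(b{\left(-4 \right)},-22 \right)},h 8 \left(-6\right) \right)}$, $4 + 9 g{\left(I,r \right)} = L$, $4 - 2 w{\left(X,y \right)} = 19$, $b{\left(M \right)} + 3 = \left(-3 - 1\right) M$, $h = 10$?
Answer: $- \frac{18}{1967} - \frac{9 i \sqrt{546}}{3934} \approx -0.009151 - 0.053457 i$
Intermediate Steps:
$L = i \sqrt{546}$ ($L = \sqrt{-84 - 462} = \sqrt{-546} = i \sqrt{546} \approx 23.367 i$)
$b{\left(M \right)} = -3 - 4 M$ ($b{\left(M \right)} = -3 + \left(-3 - 1\right) M = -3 - 4 M$)
$w{\left(X,y \right)} = - \frac{15}{2}$ ($w{\left(X,y \right)} = 2 - \frac{19}{2} = - \frac{15}{2}$)
$g{\left(I,r \right)} = - \frac{4}{9} + \frac{i \sqrt{546}}{9}$
$N = - \frac{28}{9} + \frac{7 i \sqrt{546}}{9}$ ($N = 7 \left(- \frac{4}{9} + \frac{i \sqrt{546}}{9}\right) = - \frac{28}{9} + \frac{7 i \sqrt{546}}{9} \approx -3.1111 + 18.174 i$)
$\frac{1}{N} = \frac{1}{- \frac{28}{9} + \frac{7 i \sqrt{546}}{9}}$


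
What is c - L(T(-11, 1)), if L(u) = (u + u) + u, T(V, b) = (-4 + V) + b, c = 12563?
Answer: 12605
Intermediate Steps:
T(V, b) = -4 + V + b
L(u) = 3*u (L(u) = 2*u + u = 3*u)
c - L(T(-11, 1)) = 12563 - 3*(-4 - 11 + 1) = 12563 - 3*(-14) = 12563 - 1*(-42) = 12563 + 42 = 12605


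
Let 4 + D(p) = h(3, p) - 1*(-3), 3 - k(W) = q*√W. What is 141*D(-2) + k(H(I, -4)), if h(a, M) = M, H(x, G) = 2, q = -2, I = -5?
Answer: -420 + 2*√2 ≈ -417.17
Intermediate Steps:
k(W) = 3 + 2*√W (k(W) = 3 - (-2)*√W = 3 + 2*√W)
D(p) = -1 + p (D(p) = -4 + (p - 1*(-3)) = -4 + (p + 3) = -4 + (3 + p) = -1 + p)
141*D(-2) + k(H(I, -4)) = 141*(-1 - 2) + (3 + 2*√2) = 141*(-3) + (3 + 2*√2) = -423 + (3 + 2*√2) = -420 + 2*√2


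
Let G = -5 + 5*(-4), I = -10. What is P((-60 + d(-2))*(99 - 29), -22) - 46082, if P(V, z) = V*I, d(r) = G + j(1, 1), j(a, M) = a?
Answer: 12718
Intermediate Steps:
G = -25 (G = -5 - 20 = -25)
d(r) = -24 (d(r) = -25 + 1 = -24)
P(V, z) = -10*V (P(V, z) = V*(-10) = -10*V)
P((-60 + d(-2))*(99 - 29), -22) - 46082 = -10*(-60 - 24)*(99 - 29) - 46082 = -(-840)*70 - 46082 = -10*(-5880) - 46082 = 58800 - 46082 = 12718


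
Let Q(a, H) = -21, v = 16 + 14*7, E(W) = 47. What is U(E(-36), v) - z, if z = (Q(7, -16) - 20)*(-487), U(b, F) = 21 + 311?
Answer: -19635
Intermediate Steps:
v = 114 (v = 16 + 98 = 114)
U(b, F) = 332
z = 19967 (z = (-21 - 20)*(-487) = -41*(-487) = 19967)
U(E(-36), v) - z = 332 - 1*19967 = 332 - 19967 = -19635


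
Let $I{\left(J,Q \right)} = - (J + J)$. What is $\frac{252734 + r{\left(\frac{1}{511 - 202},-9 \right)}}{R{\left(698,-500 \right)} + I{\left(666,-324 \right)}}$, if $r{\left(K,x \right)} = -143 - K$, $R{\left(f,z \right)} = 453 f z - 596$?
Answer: $- \frac{39025309}{24426284376} \approx -0.0015977$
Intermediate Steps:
$R{\left(f,z \right)} = -596 + 453 f z$ ($R{\left(f,z \right)} = 453 f z - 596 = -596 + 453 f z$)
$I{\left(J,Q \right)} = - 2 J$
$\frac{252734 + r{\left(\frac{1}{511 - 202},-9 \right)}}{R{\left(698,-500 \right)} + I{\left(666,-324 \right)}} = \frac{252734 - \left(143 + \frac{1}{511 - 202}\right)}{\left(-596 + 453 \cdot 698 \left(-500\right)\right) - 1332} = \frac{252734 - \frac{44188}{309}}{\left(-596 - 158097000\right) - 1332} = \frac{252734 - \frac{44188}{309}}{-158097596 - 1332} = \frac{252734 - \frac{44188}{309}}{-158098928} = \left(252734 - \frac{44188}{309}\right) \left(- \frac{1}{158098928}\right) = \frac{78050618}{309} \left(- \frac{1}{158098928}\right) = - \frac{39025309}{24426284376}$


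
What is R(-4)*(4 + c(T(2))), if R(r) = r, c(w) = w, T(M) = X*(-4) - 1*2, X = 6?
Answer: 88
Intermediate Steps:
T(M) = -26 (T(M) = 6*(-4) - 1*2 = -24 - 2 = -26)
R(-4)*(4 + c(T(2))) = -4*(4 - 26) = -4*(-22) = 88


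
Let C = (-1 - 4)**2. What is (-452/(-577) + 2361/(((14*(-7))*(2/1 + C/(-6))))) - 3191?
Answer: -1168474044/367549 ≈ -3179.1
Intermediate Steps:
C = 25 (C = (-5)**2 = 25)
(-452/(-577) + 2361/(((14*(-7))*(2/1 + C/(-6))))) - 3191 = (-452/(-577) + 2361/(((14*(-7))*(2/1 + 25/(-6))))) - 3191 = (-452*(-1/577) + 2361/((-98*(2*1 + 25*(-1/6))))) - 3191 = (452/577 + 2361/((-98*(2 - 25/6)))) - 3191 = (452/577 + 2361/((-98*(-13/6)))) - 3191 = (452/577 + 2361/(637/3)) - 3191 = (452/577 + 2361*(3/637)) - 3191 = (452/577 + 7083/637) - 3191 = 4374815/367549 - 3191 = -1168474044/367549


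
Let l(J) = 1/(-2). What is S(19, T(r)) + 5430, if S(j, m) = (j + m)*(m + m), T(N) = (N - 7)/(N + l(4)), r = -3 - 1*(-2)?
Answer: 51206/9 ≈ 5689.6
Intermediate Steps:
l(J) = -1/2
r = -1 (r = -3 + 2 = -1)
T(N) = (-7 + N)/(-1/2 + N) (T(N) = (N - 7)/(N - 1/2) = (-7 + N)/(-1/2 + N))
S(j, m) = 2*m*(j + m) (S(j, m) = (j + m)*(2*m) = 2*m*(j + m))
S(19, T(r)) + 5430 = 2*(2*(-7 - 1)/(-1 + 2*(-1)))*(19 + 2*(-7 - 1)/(-1 + 2*(-1))) + 5430 = 2*(2*(-8)/(-1 - 2))*(19 + 2*(-8)/(-1 - 2)) + 5430 = 2*(2*(-8)/(-3))*(19 + 2*(-8)/(-3)) + 5430 = 2*(2*(-1/3)*(-8))*(19 + 2*(-1/3)*(-8)) + 5430 = 2*(16/3)*(19 + 16/3) + 5430 = 2*(16/3)*(73/3) + 5430 = 2336/9 + 5430 = 51206/9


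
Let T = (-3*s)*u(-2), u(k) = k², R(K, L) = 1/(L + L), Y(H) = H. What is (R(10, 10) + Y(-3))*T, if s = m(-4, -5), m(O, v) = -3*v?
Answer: 531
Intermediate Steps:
R(K, L) = 1/(2*L)
s = 15 (s = -3*(-5) = 15)
T = -180 (T = -3*15*(-2)² = -45*4 = -180)
(R(10, 10) + Y(-3))*T = ((½)/10 - 3)*(-180) = ((½)*(⅒) - 3)*(-180) = (1/20 - 3)*(-180) = -59/20*(-180) = 531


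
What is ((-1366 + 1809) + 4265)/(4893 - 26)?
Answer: 4708/4867 ≈ 0.96733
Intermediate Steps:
((-1366 + 1809) + 4265)/(4893 - 26) = (443 + 4265)/4867 = 4708*(1/4867) = 4708/4867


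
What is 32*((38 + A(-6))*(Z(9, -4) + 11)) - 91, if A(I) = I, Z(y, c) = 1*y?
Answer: 20389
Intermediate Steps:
Z(y, c) = y
32*((38 + A(-6))*(Z(9, -4) + 11)) - 91 = 32*((38 - 6)*(9 + 11)) - 91 = 32*(32*20) - 91 = 32*640 - 91 = 20480 - 91 = 20389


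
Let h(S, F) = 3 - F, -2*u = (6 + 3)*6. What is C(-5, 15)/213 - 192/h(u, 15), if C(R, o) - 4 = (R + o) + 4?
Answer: 1142/71 ≈ 16.085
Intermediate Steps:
C(R, o) = 8 + R + o (C(R, o) = 4 + ((R + o) + 4) = 4 + (4 + R + o) = 8 + R + o)
u = -27 (u = -(6 + 3)*6/2 = -9*6/2 = -½*54 = -27)
C(-5, 15)/213 - 192/h(u, 15) = (8 - 5 + 15)/213 - 192/(3 - 1*15) = 18*(1/213) - 192/(3 - 15) = 6/71 - 192/(-12) = 6/71 - 192*(-1/12) = 6/71 + 16 = 1142/71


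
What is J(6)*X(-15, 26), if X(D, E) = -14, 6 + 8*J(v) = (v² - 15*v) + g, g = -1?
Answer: 427/4 ≈ 106.75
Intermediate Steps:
J(v) = -7/8 - 15*v/8 + v²/8 (J(v) = -¾ + ((v² - 15*v) - 1)/8 = -¾ + (-1 + v² - 15*v)/8 = -¾ + (-⅛ - 15*v/8 + v²/8) = -7/8 - 15*v/8 + v²/8)
J(6)*X(-15, 26) = (-7/8 - 15/8*6 + (⅛)*6²)*(-14) = (-7/8 - 45/4 + (⅛)*36)*(-14) = (-7/8 - 45/4 + 9/2)*(-14) = -61/8*(-14) = 427/4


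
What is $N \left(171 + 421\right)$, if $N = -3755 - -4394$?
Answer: $378288$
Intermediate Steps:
$N = 639$ ($N = -3755 + 4394 = 639$)
$N \left(171 + 421\right) = 639 \left(171 + 421\right) = 639 \cdot 592 = 378288$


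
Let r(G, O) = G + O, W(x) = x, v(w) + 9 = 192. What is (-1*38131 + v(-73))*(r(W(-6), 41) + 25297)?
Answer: -961298736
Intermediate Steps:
v(w) = 183 (v(w) = -9 + 192 = 183)
(-1*38131 + v(-73))*(r(W(-6), 41) + 25297) = (-1*38131 + 183)*((-6 + 41) + 25297) = (-38131 + 183)*(35 + 25297) = -37948*25332 = -961298736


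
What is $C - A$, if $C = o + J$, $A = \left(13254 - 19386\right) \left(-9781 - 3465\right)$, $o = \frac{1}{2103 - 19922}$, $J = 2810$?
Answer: $- \frac{1447288795179}{17819} \approx -8.1222 \cdot 10^{7}$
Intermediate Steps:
$o = - \frac{1}{17819}$ ($o = \frac{1}{-17819} = - \frac{1}{17819} \approx -5.612 \cdot 10^{-5}$)
$A = 81224472$ ($A = - 6132 \left(-9781 - 3465\right) = \left(-6132\right) \left(-13246\right) = 81224472$)
$C = \frac{50071389}{17819}$ ($C = - \frac{1}{17819} + 2810 = \frac{50071389}{17819} \approx 2810.0$)
$C - A = \frac{50071389}{17819} - 81224472 = - \frac{1447288795179}{17819}$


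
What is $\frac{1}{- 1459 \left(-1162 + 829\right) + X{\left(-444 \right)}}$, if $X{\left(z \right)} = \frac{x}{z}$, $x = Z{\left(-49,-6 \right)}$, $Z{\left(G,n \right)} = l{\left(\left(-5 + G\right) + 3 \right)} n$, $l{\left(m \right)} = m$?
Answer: $\frac{74}{35952627} \approx 2.0583 \cdot 10^{-6}$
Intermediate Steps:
$Z{\left(G,n \right)} = n \left(-2 + G\right)$ ($Z{\left(G,n \right)} = \left(\left(-5 + G\right) + 3\right) n = \left(-2 + G\right) n = n \left(-2 + G\right)$)
$x = 306$ ($x = - 6 \left(-2 - 49\right) = \left(-6\right) \left(-51\right) = 306$)
$X{\left(z \right)} = \frac{306}{z}$
$\frac{1}{- 1459 \left(-1162 + 829\right) + X{\left(-444 \right)}} = \frac{1}{- 1459 \left(-1162 + 829\right) + \frac{306}{-444}} = \frac{1}{\left(-1459\right) \left(-333\right) + 306 \left(- \frac{1}{444}\right)} = \frac{1}{485847 - \frac{51}{74}} = \frac{1}{\frac{35952627}{74}} = \frac{74}{35952627}$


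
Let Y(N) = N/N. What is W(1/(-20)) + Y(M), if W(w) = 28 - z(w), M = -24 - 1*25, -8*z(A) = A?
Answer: 4639/160 ≈ 28.994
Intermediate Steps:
z(A) = -A/8
M = -49 (M = -24 - 25 = -49)
Y(N) = 1
W(w) = 28 + w/8 (W(w) = 28 - (-1)*w/8 = 28 + w/8)
W(1/(-20)) + Y(M) = (28 + (⅛)/(-20)) + 1 = (28 + (⅛)*(-1/20)) + 1 = (28 - 1/160) + 1 = 4479/160 + 1 = 4639/160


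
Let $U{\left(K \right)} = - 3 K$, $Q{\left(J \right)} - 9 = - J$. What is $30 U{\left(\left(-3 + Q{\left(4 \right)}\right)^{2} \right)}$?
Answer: $-360$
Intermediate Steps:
$Q{\left(J \right)} = 9 - J$
$30 U{\left(\left(-3 + Q{\left(4 \right)}\right)^{2} \right)} = 30 \left(- 3 \left(-3 + \left(9 - 4\right)\right)^{2}\right) = 30 \left(- 3 \left(-3 + 5\right)^{2}\right) = 30 \left(- 3 \cdot 2^{2}\right) = 30 \left(\left(-3\right) 4\right) = 30 \left(-12\right) = -360$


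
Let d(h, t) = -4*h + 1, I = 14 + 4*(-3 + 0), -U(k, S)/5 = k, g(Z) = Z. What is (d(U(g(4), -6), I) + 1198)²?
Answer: 1635841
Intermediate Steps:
U(k, S) = -5*k
I = 2 (I = 14 + 4*(-3) = 14 - 12 = 2)
d(h, t) = 1 - 4*h
(d(U(g(4), -6), I) + 1198)² = ((1 - (-20)*4) + 1198)² = ((1 - 4*(-20)) + 1198)² = ((1 + 80) + 1198)² = (81 + 1198)² = 1279² = 1635841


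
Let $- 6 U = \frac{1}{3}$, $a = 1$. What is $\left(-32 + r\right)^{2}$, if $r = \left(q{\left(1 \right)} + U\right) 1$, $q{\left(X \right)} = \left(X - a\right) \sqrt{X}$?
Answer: $\frac{332929}{324} \approx 1027.6$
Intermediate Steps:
$q{\left(X \right)} = \sqrt{X} \left(-1 + X\right)$ ($q{\left(X \right)} = \left(X - 1\right) \sqrt{X} = \left(-1 + X\right) \sqrt{X} = \sqrt{X} \left(-1 + X\right)$)
$U = - \frac{1}{18}$ ($U = - \frac{1}{6 \cdot 3} = \left(- \frac{1}{6}\right) \frac{1}{3} = - \frac{1}{18} \approx -0.055556$)
$r = - \frac{1}{18}$ ($r = \left(\sqrt{1} \left(-1 + 1\right) - \frac{1}{18}\right) 1 = \left(1 \cdot 0 - \frac{1}{18}\right) 1 = \left(0 - \frac{1}{18}\right) 1 = \left(- \frac{1}{18}\right) 1 = - \frac{1}{18} \approx -0.055556$)
$\left(-32 + r\right)^{2} = \left(-32 - \frac{1}{18}\right)^{2} = \left(- \frac{577}{18}\right)^{2} = \frac{332929}{324}$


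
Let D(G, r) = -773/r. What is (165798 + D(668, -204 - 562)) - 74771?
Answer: 69727455/766 ≈ 91028.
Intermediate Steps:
(165798 + D(668, -204 - 562)) - 74771 = (165798 - 773/(-204 - 562)) - 74771 = (165798 - 773/(-766)) - 74771 = (165798 - 773*(-1/766)) - 74771 = (165798 + 773/766) - 74771 = 127002041/766 - 74771 = 69727455/766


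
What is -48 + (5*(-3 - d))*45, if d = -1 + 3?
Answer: -1173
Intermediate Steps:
d = 2
-48 + (5*(-3 - d))*45 = -48 + (5*(-3 - 1*2))*45 = -48 + (5*(-3 - 2))*45 = -48 + (5*(-5))*45 = -48 - 25*45 = -48 - 1125 = -1173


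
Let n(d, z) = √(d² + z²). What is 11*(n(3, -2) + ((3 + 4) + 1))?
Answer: 88 + 11*√13 ≈ 127.66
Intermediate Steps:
11*(n(3, -2) + ((3 + 4) + 1)) = 11*(√(3² + (-2)²) + ((3 + 4) + 1)) = 11*(√(9 + 4) + (7 + 1)) = 11*(√13 + 8) = 11*(8 + √13) = 88 + 11*√13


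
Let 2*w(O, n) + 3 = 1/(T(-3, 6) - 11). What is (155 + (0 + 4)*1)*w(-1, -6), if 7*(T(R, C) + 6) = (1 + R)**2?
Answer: -27984/115 ≈ -243.34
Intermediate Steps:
T(R, C) = -6 + (1 + R)**2/7
w(O, n) = -176/115 (w(O, n) = -3/2 + 1/(2*((-6 + (1 - 3)**2/7) - 11)) = -3/2 + 1/(2*((-6 + (1/7)*(-2)**2) - 11)) = -3/2 + 1/(2*((-6 + (1/7)*4) - 11)) = -3/2 + 1/(2*((-6 + 4/7) - 11)) = -3/2 + 1/(2*(-38/7 - 11)) = -3/2 + 1/(2*(-115/7)) = -3/2 + (1/2)*(-7/115) = -3/2 - 7/230 = -176/115)
(155 + (0 + 4)*1)*w(-1, -6) = (155 + (0 + 4)*1)*(-176/115) = (155 + 4*1)*(-176/115) = (155 + 4)*(-176/115) = 159*(-176/115) = -27984/115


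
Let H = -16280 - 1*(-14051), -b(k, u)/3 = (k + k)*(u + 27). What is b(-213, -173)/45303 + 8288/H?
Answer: -263791972/33660129 ≈ -7.8369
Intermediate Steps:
b(k, u) = -6*k*(27 + u) (b(k, u) = -3*(k + k)*(u + 27) = -3*2*k*(27 + u) = -6*k*(27 + u))
H = -2229 (H = -16280 + 14051 = -2229)
b(-213, -173)/45303 + 8288/H = -6*(-213)*(27 - 173)/45303 + 8288/(-2229) = -6*(-213)*(-146)*(1/45303) + 8288*(-1/2229) = -186588*1/45303 - 8288/2229 = -62196/15101 - 8288/2229 = -263791972/33660129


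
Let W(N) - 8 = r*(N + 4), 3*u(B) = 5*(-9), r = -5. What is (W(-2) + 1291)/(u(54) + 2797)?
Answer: 1289/2782 ≈ 0.46334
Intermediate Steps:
u(B) = -15 (u(B) = (5*(-9))/3 = (⅓)*(-45) = -15)
W(N) = -12 - 5*N (W(N) = 8 - 5*(N + 4) = 8 - 5*(4 + N) = 8 + (-20 - 5*N) = -12 - 5*N)
(W(-2) + 1291)/(u(54) + 2797) = ((-12 - 5*(-2)) + 1291)/(-15 + 2797) = ((-12 + 10) + 1291)/2782 = (-2 + 1291)*(1/2782) = 1289*(1/2782) = 1289/2782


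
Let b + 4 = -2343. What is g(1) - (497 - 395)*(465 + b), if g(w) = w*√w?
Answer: 191965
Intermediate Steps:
b = -2347 (b = -4 - 2343 = -2347)
g(w) = w^(3/2)
g(1) - (497 - 395)*(465 + b) = 1^(3/2) - (497 - 395)*(465 - 2347) = 1 - 102*(-1882) = 1 - 1*(-191964) = 1 + 191964 = 191965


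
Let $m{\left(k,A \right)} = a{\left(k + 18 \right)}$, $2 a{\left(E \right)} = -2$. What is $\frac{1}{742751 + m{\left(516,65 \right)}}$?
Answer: $\frac{1}{742750} \approx 1.3463 \cdot 10^{-6}$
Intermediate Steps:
$a{\left(E \right)} = -1$ ($a{\left(E \right)} = \frac{1}{2} \left(-2\right) = -1$)
$m{\left(k,A \right)} = -1$
$\frac{1}{742751 + m{\left(516,65 \right)}} = \frac{1}{742751 - 1} = \frac{1}{742750}$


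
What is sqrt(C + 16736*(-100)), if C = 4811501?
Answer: sqrt(3137901) ≈ 1771.4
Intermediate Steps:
sqrt(C + 16736*(-100)) = sqrt(4811501 + 16736*(-100)) = sqrt(4811501 - 1673600) = sqrt(3137901)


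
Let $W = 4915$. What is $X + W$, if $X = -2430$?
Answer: $2485$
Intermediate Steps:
$X + W = -2430 + 4915 = 2485$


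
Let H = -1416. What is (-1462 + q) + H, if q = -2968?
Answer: -5846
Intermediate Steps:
(-1462 + q) + H = (-1462 - 2968) - 1416 = -4430 - 1416 = -5846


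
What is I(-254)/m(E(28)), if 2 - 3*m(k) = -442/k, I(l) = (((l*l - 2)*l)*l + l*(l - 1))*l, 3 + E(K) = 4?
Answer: -264302874619/37 ≈ -7.1433e+9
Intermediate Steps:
E(K) = 1 (E(K) = -3 + 4 = 1)
I(l) = l*(l*(-1 + l) + l²*(-2 + l²)) (I(l) = (((l² - 2)*l)*l + l*(-1 + l))*l = (((-2 + l²)*l)*l + l*(-1 + l))*l = ((l*(-2 + l²))*l + l*(-1 + l))*l = (l²*(-2 + l²) + l*(-1 + l))*l = (l*(-1 + l) + l²*(-2 + l²))*l = l*(l*(-1 + l) + l²*(-2 + l²)))
m(k) = ⅔ + 442/(3*k) (m(k) = ⅔ - (-442)/(3*k) = ⅔ + 442/(3*k))
I(-254)/m(E(28)) = ((-254)²*(-1 + (-254)³ - 1*(-254)))/(((⅔)*(221 + 1)/1)) = (64516*(-1 - 16387064 + 254))/(((⅔)*1*222)) = (64516*(-16386811))/148 = -1057211498476*1/148 = -264302874619/37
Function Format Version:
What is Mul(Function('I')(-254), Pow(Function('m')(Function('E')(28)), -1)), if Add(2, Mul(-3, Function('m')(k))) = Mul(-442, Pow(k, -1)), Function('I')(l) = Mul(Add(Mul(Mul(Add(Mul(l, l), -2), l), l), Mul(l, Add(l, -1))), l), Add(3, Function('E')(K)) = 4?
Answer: Rational(-264302874619, 37) ≈ -7.1433e+9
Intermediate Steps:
Function('E')(K) = 1 (Function('E')(K) = Add(-3, 4) = 1)
Function('I')(l) = Mul(l, Add(Mul(l, Add(-1, l)), Mul(Pow(l, 2), Add(-2, Pow(l, 2))))) (Function('I')(l) = Mul(Add(Mul(Mul(Add(Pow(l, 2), -2), l), l), Mul(l, Add(-1, l))), l) = Mul(Add(Mul(Mul(Add(-2, Pow(l, 2)), l), l), Mul(l, Add(-1, l))), l) = Mul(Add(Mul(Mul(l, Add(-2, Pow(l, 2))), l), Mul(l, Add(-1, l))), l) = Mul(Add(Mul(Pow(l, 2), Add(-2, Pow(l, 2))), Mul(l, Add(-1, l))), l) = Mul(Add(Mul(l, Add(-1, l)), Mul(Pow(l, 2), Add(-2, Pow(l, 2)))), l) = Mul(l, Add(Mul(l, Add(-1, l)), Mul(Pow(l, 2), Add(-2, Pow(l, 2))))))
Function('m')(k) = Add(Rational(2, 3), Mul(Rational(442, 3), Pow(k, -1))) (Function('m')(k) = Add(Rational(2, 3), Mul(Rational(-1, 3), Mul(-442, Pow(k, -1)))) = Add(Rational(2, 3), Mul(Rational(442, 3), Pow(k, -1))))
Mul(Function('I')(-254), Pow(Function('m')(Function('E')(28)), -1)) = Mul(Mul(Pow(-254, 2), Add(-1, Pow(-254, 3), Mul(-1, -254))), Pow(Mul(Rational(2, 3), Pow(1, -1), Add(221, 1)), -1)) = Mul(Mul(64516, Add(-1, -16387064, 254)), Pow(Mul(Rational(2, 3), 1, 222), -1)) = Mul(Mul(64516, -16386811), Pow(148, -1)) = Mul(-1057211498476, Rational(1, 148)) = Rational(-264302874619, 37)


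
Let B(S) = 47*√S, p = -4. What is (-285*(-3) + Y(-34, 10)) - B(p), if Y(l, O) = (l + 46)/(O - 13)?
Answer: 851 - 94*I ≈ 851.0 - 94.0*I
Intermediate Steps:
Y(l, O) = (46 + l)/(-13 + O)
(-285*(-3) + Y(-34, 10)) - B(p) = (-285*(-3) + (46 - 34)/(-13 + 10)) - 47*√(-4) = (855 + 12/(-3)) - 47*2*I = (855 - ⅓*12) - 94*I = (855 - 4) - 94*I = 851 - 94*I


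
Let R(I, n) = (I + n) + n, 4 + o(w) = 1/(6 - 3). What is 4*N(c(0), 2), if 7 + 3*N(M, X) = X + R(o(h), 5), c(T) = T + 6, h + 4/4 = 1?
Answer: 16/9 ≈ 1.7778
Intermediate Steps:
h = 0 (h = -1 + 1 = 0)
o(w) = -11/3 (o(w) = -4 + 1/(6 - 3) = -4 + 1/3 = -11/3)
R(I, n) = I + 2*n
c(T) = 6 + T
N(M, X) = -2/9 + X/3 (N(M, X) = -7/3 + (X + (-11/3 + 2*5))/3 = -7/3 + (X + (-11/3 + 10))/3 = -7/3 + (X + 19/3)/3 = -7/3 + (19/3 + X)/3 = -7/3 + (19/9 + X/3) = -2/9 + X/3)
4*N(c(0), 2) = 4*(-2/9 + (1/3)*2) = 4*(-2/9 + 2/3) = 4*(4/9) = 16/9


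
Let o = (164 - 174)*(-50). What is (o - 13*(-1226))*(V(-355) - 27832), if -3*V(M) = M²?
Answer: -3444106198/3 ≈ -1.1480e+9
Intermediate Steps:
V(M) = -M²/3
o = 500 (o = -10*(-50) = 500)
(o - 13*(-1226))*(V(-355) - 27832) = (500 - 13*(-1226))*(-⅓*(-355)² - 27832) = (500 + 15938)*(-⅓*126025 - 27832) = 16438*(-126025/3 - 27832) = 16438*(-209521/3) = -3444106198/3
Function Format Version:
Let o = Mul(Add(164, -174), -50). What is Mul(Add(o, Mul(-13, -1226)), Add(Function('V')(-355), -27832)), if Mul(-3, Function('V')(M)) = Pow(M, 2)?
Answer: Rational(-3444106198, 3) ≈ -1.1480e+9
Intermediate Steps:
Function('V')(M) = Mul(Rational(-1, 3), Pow(M, 2))
o = 500 (o = Mul(-10, -50) = 500)
Mul(Add(o, Mul(-13, -1226)), Add(Function('V')(-355), -27832)) = Mul(Add(500, Mul(-13, -1226)), Add(Mul(Rational(-1, 3), Pow(-355, 2)), -27832)) = Mul(Add(500, 15938), Add(Mul(Rational(-1, 3), 126025), -27832)) = Mul(16438, Add(Rational(-126025, 3), -27832)) = Mul(16438, Rational(-209521, 3)) = Rational(-3444106198, 3)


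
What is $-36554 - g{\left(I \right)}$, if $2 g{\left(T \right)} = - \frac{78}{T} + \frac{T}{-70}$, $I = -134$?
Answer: $- \frac{85722057}{2345} \approx -36555.0$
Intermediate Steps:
$g{\left(T \right)} = - \frac{39}{T} - \frac{T}{140}$ ($g{\left(T \right)} = \frac{- \frac{78}{T} + \frac{T}{-70}}{2} = \frac{- \frac{78}{T} + T \left(- \frac{1}{70}\right)}{2} = \frac{- \frac{78}{T} - \frac{T}{70}}{2} = - \frac{39}{T} - \frac{T}{140}$)
$-36554 - g{\left(I \right)} = -36554 - \left(- \frac{39}{-134} - - \frac{67}{70}\right) = -36554 - \left(\left(-39\right) \left(- \frac{1}{134}\right) + \frac{67}{70}\right) = -36554 - \left(\frac{39}{134} + \frac{67}{70}\right) = -36554 - \frac{2927}{2345} = - \frac{85722057}{2345}$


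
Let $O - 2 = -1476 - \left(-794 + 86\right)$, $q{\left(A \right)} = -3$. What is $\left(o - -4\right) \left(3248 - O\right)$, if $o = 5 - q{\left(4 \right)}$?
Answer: $48168$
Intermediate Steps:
$O = -766$ ($O = 2 - 768 = -766$)
$o = 8$ ($o = 5 - -3 = 5 + 3 = 8$)
$\left(o - -4\right) \left(3248 - O\right) = \left(8 - -4\right) \left(3248 - -766\right) = \left(8 + 4\right) \left(3248 + 766\right) = 12 \cdot 4014 = 48168$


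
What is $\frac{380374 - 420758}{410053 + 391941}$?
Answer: $- \frac{20192}{400997} \approx -0.050354$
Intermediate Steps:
$\frac{380374 - 420758}{410053 + 391941} = - \frac{40384}{801994} = \left(-40384\right) \frac{1}{801994} = - \frac{20192}{400997}$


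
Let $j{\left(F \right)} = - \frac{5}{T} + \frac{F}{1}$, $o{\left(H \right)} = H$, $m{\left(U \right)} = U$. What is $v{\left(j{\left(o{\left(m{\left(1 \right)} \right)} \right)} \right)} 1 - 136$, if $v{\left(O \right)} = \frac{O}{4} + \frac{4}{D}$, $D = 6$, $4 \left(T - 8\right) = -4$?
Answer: $- \frac{5681}{42} \approx -135.26$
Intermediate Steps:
$T = 7$ ($T = 8 + \frac{1}{4} \left(-4\right) = 8 - 1 = 7$)
$j{\left(F \right)} = - \frac{5}{7} + F$ ($j{\left(F \right)} = - \frac{5}{7} + \frac{F}{1} = \left(-5\right) \frac{1}{7} + F 1 = - \frac{5}{7} + F$)
$v{\left(O \right)} = \frac{2}{3} + \frac{O}{4}$ ($v{\left(O \right)} = \frac{O}{4} + \frac{4}{6} = O \frac{1}{4} + 4 \cdot \frac{1}{6} = \frac{O}{4} + \frac{2}{3} = \frac{2}{3} + \frac{O}{4}$)
$v{\left(j{\left(o{\left(m{\left(1 \right)} \right)} \right)} \right)} 1 - 136 = \left(\frac{2}{3} + \frac{- \frac{5}{7} + 1}{4}\right) 1 - 136 = \left(\frac{2}{3} + \frac{1}{4} \cdot \frac{2}{7}\right) 1 - 136 = \left(\frac{2}{3} + \frac{1}{14}\right) 1 - 136 = \frac{31}{42} \cdot 1 - 136 = \frac{31}{42} - 136 = - \frac{5681}{42}$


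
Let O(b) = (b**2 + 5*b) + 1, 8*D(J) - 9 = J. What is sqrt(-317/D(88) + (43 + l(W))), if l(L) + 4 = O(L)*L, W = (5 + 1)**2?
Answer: sqrt(500416307)/97 ≈ 230.62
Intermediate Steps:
D(J) = 9/8 + J/8
O(b) = 1 + b**2 + 5*b
W = 36 (W = 6**2 = 36)
l(L) = -4 + L*(1 + L**2 + 5*L) (l(L) = -4 + (1 + L**2 + 5*L)*L = -4 + L*(1 + L**2 + 5*L))
sqrt(-317/D(88) + (43 + l(W))) = sqrt(-317/(9/8 + (1/8)*88) + (43 + (-4 + 36*(1 + 36**2 + 5*36)))) = sqrt(-317/(9/8 + 11) + (43 + (-4 + 36*(1 + 1296 + 180)))) = sqrt(-317/97/8 + (43 + (-4 + 36*1477))) = sqrt(-317*8/97 + (43 + (-4 + 53172))) = sqrt(-2536/97 + (43 + 53168)) = sqrt(-2536/97 + 53211) = sqrt(5158931/97) = sqrt(500416307)/97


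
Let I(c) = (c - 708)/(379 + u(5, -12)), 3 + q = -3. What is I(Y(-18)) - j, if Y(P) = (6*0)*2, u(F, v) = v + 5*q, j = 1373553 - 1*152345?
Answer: -411547804/337 ≈ -1.2212e+6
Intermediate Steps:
q = -6 (q = -3 - 3 = -6)
j = 1221208 (j = 1373553 - 152345 = 1221208)
u(F, v) = -30 + v (u(F, v) = v + 5*(-6) = v - 30 = -30 + v)
Y(P) = 0 (Y(P) = 0*2 = 0)
I(c) = -708/337 + c/337 (I(c) = (c - 708)/(379 + (-30 - 12)) = (-708 + c)/(379 - 42) = (-708 + c)/337 = (-708 + c)*(1/337) = -708/337 + c/337)
I(Y(-18)) - j = (-708/337 + (1/337)*0) - 1*1221208 = (-708/337 + 0) - 1221208 = -708/337 - 1221208 = -411547804/337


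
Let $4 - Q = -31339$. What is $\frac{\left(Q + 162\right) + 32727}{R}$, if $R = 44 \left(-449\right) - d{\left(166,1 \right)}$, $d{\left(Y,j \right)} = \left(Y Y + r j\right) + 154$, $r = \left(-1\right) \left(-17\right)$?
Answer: $- \frac{64232}{47483} \approx -1.3527$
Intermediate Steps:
$r = 17$
$Q = 31343$ ($Q = 4 - -31339 = 4 + 31339 = 31343$)
$d{\left(Y,j \right)} = 154 + Y^{2} + 17 j$ ($d{\left(Y,j \right)} = \left(Y Y + 17 j\right) + 154 = \left(Y^{2} + 17 j\right) + 154 = 154 + Y^{2} + 17 j$)
$R = -47483$ ($R = 44 \left(-449\right) - \left(154 + 166^{2} + 17 \cdot 1\right) = -19756 - \left(154 + 27556 + 17\right) = -19756 - 27727 = -47483$)
$\frac{\left(Q + 162\right) + 32727}{R} = \frac{\left(31343 + 162\right) + 32727}{-47483} = \left(31505 + 32727\right) \left(- \frac{1}{47483}\right) = 64232 \left(- \frac{1}{47483}\right) = - \frac{64232}{47483}$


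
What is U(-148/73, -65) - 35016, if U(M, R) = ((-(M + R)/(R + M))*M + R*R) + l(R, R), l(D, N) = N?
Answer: -2252340/73 ≈ -30854.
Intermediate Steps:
U(M, R) = R + R² - M (U(M, R) = ((-(M + R)/(R + M))*M + R*R) + R = ((-(M + R)/(M + R))*M + R²) + R = ((-1*1)*M + R²) + R = (-M + R²) + R = (R² - M) + R = R + R² - M)
U(-148/73, -65) - 35016 = (-65 + (-65)² - (-148)/73) - 35016 = (-65 + 4225 - (-148)/73) - 35016 = (-65 + 4225 - 1*(-148/73)) - 35016 = (-65 + 4225 + 148/73) - 35016 = 303828/73 - 35016 = -2252340/73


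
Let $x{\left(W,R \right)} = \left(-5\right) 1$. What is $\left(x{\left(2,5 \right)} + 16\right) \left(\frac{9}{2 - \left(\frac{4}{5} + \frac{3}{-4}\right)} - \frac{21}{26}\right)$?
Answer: $\frac{1089}{26} \approx 41.885$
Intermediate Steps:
$x{\left(W,R \right)} = -5$
$\left(x{\left(2,5 \right)} + 16\right) \left(\frac{9}{2 - \left(\frac{4}{5} + \frac{3}{-4}\right)} - \frac{21}{26}\right) = \left(-5 + 16\right) \left(\frac{9}{2 - \left(\frac{4}{5} + \frac{3}{-4}\right)} - \frac{21}{26}\right) = 11 \left(\frac{9}{2 - \left(4 \cdot \frac{1}{5} + 3 \left(- \frac{1}{4}\right)\right)} - \frac{21}{26}\right) = 11 \left(\frac{9}{2 - \left(\frac{4}{5} - \frac{3}{4}\right)} - \frac{21}{26}\right) = 11 \left(\frac{9}{2 - \frac{1}{20}} - \frac{21}{26}\right) = 11 \left(\frac{9}{\frac{39}{20}} - \frac{21}{26}\right) = 11 \left(9 \cdot \frac{20}{39} - \frac{21}{26}\right) = 11 \left(\frac{60}{13} - \frac{21}{26}\right) = 11 \cdot \frac{99}{26} = \frac{1089}{26}$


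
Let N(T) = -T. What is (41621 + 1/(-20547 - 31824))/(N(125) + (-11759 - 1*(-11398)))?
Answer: -1089866695/12726153 ≈ -85.640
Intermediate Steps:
(41621 + 1/(-20547 - 31824))/(N(125) + (-11759 - 1*(-11398))) = (41621 + 1/(-20547 - 31824))/(-1*125 + (-11759 - 1*(-11398))) = (41621 + 1/(-52371))/(-125 + (-11759 + 11398)) = (41621 - 1/52371)/(-125 - 361) = (2179733390/52371)/(-486) = (2179733390/52371)*(-1/486) = -1089866695/12726153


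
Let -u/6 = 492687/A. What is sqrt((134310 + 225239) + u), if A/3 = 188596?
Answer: sqrt(3197103807166670)/94298 ≈ 599.62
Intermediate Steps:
A = 565788 (A = 3*188596 = 565788)
u = -492687/94298 (u = -2956122/565788 = -6*164229/188596 = -492687/94298 ≈ -5.2248)
sqrt((134310 + 225239) + u) = sqrt((134310 + 225239) - 492687/94298) = sqrt(359549 - 492687/94298) = sqrt(33904258915/94298) = sqrt(3197103807166670)/94298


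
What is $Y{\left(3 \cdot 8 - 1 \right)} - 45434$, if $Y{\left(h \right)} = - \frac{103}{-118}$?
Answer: $- \frac{5361109}{118} \approx -45433.0$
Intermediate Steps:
$Y{\left(h \right)} = \frac{103}{118}$ ($Y{\left(h \right)} = \left(-103\right) \left(- \frac{1}{118}\right) = \frac{103}{118}$)
$Y{\left(3 \cdot 8 - 1 \right)} - 45434 = \frac{103}{118} - 45434 = - \frac{5361109}{118}$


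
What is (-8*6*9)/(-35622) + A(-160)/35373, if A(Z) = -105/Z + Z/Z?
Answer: 27271351/2240101344 ≈ 0.012174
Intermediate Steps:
A(Z) = 1 - 105/Z (A(Z) = -105/Z + 1 = 1 - 105/Z)
(-8*6*9)/(-35622) + A(-160)/35373 = (-8*6*9)/(-35622) + ((-105 - 160)/(-160))/35373 = -48*9*(-1/35622) - 1/160*(-265)*(1/35373) = -432*(-1/35622) + (53/32)*(1/35373) = 24/1979 + 53/1131936 = 27271351/2240101344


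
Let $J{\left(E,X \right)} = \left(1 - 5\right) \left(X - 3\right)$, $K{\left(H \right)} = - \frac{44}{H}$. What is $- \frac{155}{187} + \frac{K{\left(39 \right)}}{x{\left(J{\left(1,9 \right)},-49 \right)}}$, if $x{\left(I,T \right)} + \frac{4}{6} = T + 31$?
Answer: $- \frac{26153}{34034} \approx -0.76844$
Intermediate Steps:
$J{\left(E,X \right)} = 12 - 4 X$ ($J{\left(E,X \right)} = - 4 \left(-3 + X\right) = 12 - 4 X$)
$x{\left(I,T \right)} = \frac{91}{3} + T$ ($x{\left(I,T \right)} = - \frac{2}{3} + \left(T + 31\right) = - \frac{2}{3} + \left(31 + T\right) = \frac{91}{3} + T$)
$- \frac{155}{187} + \frac{K{\left(39 \right)}}{x{\left(J{\left(1,9 \right)},-49 \right)}} = - \frac{155}{187} + \frac{\left(-44\right) \frac{1}{39}}{\frac{91}{3} - 49} = \left(-155\right) \frac{1}{187} + \frac{\left(-44\right) \frac{1}{39}}{- \frac{56}{3}} = - \frac{155}{187} - - \frac{11}{182} = - \frac{155}{187} + \frac{11}{182} = - \frac{26153}{34034}$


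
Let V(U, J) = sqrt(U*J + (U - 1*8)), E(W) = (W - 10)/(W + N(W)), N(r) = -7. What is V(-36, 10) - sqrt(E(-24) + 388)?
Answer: -sqrt(373922)/31 + 2*I*sqrt(101) ≈ -19.726 + 20.1*I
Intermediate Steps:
E(W) = (-10 + W)/(-7 + W) (E(W) = (W - 10)/(W - 7) = (-10 + W)/(-7 + W))
V(U, J) = sqrt(-8 + U + J*U) (V(U, J) = sqrt(J*U + (U - 8)) = sqrt(J*U + (-8 + U)) = sqrt(-8 + U + J*U))
V(-36, 10) - sqrt(E(-24) + 388) = sqrt(-8 - 36 + 10*(-36)) - sqrt((-10 - 24)/(-7 - 24) + 388) = sqrt(-8 - 36 - 360) - sqrt(-34/(-31) + 388) = sqrt(-404) - sqrt(-1/31*(-34) + 388) = 2*I*sqrt(101) - sqrt(34/31 + 388) = 2*I*sqrt(101) - sqrt(12062/31) = 2*I*sqrt(101) - sqrt(373922)/31 = -sqrt(373922)/31 + 2*I*sqrt(101)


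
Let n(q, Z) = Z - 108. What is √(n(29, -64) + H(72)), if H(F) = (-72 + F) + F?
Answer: 10*I ≈ 10.0*I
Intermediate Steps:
n(q, Z) = -108 + Z
H(F) = -72 + 2*F
√(n(29, -64) + H(72)) = √((-108 - 64) + (-72 + 2*72)) = √(-172 + (-72 + 144)) = √(-172 + 72) = √(-100) = 10*I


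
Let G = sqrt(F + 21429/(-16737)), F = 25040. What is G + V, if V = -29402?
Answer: -29402 + sqrt(779336183843)/5579 ≈ -29244.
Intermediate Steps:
G = sqrt(779336183843)/5579 (G = sqrt(25040 + 21429/(-16737)) = sqrt(25040 + 21429*(-1/16737)) = sqrt(25040 - 7143/5579) = sqrt(139691017/5579) = sqrt(779336183843)/5579 ≈ 158.24)
G + V = sqrt(779336183843)/5579 - 29402 = -29402 + sqrt(779336183843)/5579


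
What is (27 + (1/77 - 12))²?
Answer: 1336336/5929 ≈ 225.39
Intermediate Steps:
(27 + (1/77 - 12))² = (27 - 923/77)² = (1156/77)² = 1336336/5929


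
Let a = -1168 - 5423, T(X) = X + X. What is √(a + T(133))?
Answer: 5*I*√253 ≈ 79.53*I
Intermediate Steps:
T(X) = 2*X
a = -6591
√(a + T(133)) = √(-6591 + 2*133) = √(-6591 + 266) = √(-6325) = 5*I*√253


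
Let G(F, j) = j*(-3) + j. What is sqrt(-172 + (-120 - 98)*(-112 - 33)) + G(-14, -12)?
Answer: 24 + sqrt(31438) ≈ 201.31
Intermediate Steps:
G(F, j) = -2*j (G(F, j) = -3*j + j = -2*j)
sqrt(-172 + (-120 - 98)*(-112 - 33)) + G(-14, -12) = sqrt(-172 + (-120 - 98)*(-112 - 33)) - 2*(-12) = sqrt(-172 - 218*(-145)) + 24 = sqrt(-172 + 31610) + 24 = sqrt(31438) + 24 = 24 + sqrt(31438)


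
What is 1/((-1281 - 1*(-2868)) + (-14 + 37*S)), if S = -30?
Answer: 1/463 ≈ 0.0021598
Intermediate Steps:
1/((-1281 - 1*(-2868)) + (-14 + 37*S)) = 1/((-1281 - 1*(-2868)) + (-14 + 37*(-30))) = 1/((-1281 + 2868) + (-14 - 1110)) = 1/(1587 - 1124) = 1/463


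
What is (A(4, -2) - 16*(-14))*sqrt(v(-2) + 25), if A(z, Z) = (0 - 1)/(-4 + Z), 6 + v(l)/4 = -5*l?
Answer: 1345*sqrt(41)/6 ≈ 1435.4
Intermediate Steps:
v(l) = -24 - 20*l (v(l) = -24 + 4*(-5*l) = -24 - 20*l)
A(z, Z) = -1/(-4 + Z)
(A(4, -2) - 16*(-14))*sqrt(v(-2) + 25) = (-1/(-4 - 2) - 16*(-14))*sqrt((-24 - 20*(-2)) + 25) = (-1/(-6) + 224)*sqrt((-24 + 40) + 25) = (-1*(-1/6) + 224)*sqrt(16 + 25) = (1/6 + 224)*sqrt(41) = 1345*sqrt(41)/6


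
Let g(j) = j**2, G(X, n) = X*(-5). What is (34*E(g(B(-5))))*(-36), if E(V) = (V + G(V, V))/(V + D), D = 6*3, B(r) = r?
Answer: 122400/43 ≈ 2846.5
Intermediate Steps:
G(X, n) = -5*X
D = 18
E(V) = -4*V/(18 + V) (E(V) = (V - 5*V)/(V + 18) = (-4*V)/(18 + V) = -4*V/(18 + V))
(34*E(g(B(-5))))*(-36) = (34*(-4*(-5)**2/(18 + (-5)**2)))*(-36) = (34*(-4*25/(18 + 25)))*(-36) = (34*(-4*25/43))*(-36) = (34*(-4*25*1/43))*(-36) = (34*(-100/43))*(-36) = -3400/43*(-36) = 122400/43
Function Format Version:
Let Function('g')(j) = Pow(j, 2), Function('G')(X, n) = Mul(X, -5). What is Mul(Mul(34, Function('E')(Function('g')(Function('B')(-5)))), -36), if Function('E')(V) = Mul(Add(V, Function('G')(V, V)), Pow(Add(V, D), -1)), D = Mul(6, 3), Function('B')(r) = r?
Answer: Rational(122400, 43) ≈ 2846.5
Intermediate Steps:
Function('G')(X, n) = Mul(-5, X)
D = 18
Function('E')(V) = Mul(-4, V, Pow(Add(18, V), -1)) (Function('E')(V) = Mul(Add(V, Mul(-5, V)), Pow(Add(V, 18), -1)) = Mul(Mul(-4, V), Pow(Add(18, V), -1)) = Mul(-4, V, Pow(Add(18, V), -1)))
Mul(Mul(34, Function('E')(Function('g')(Function('B')(-5)))), -36) = Mul(Mul(34, Mul(-4, Pow(-5, 2), Pow(Add(18, Pow(-5, 2)), -1))), -36) = Mul(Mul(34, Mul(-4, 25, Pow(Add(18, 25), -1))), -36) = Mul(Mul(34, Mul(-4, 25, Pow(43, -1))), -36) = Mul(Mul(34, Mul(-4, 25, Rational(1, 43))), -36) = Mul(Mul(34, Rational(-100, 43)), -36) = Mul(Rational(-3400, 43), -36) = Rational(122400, 43)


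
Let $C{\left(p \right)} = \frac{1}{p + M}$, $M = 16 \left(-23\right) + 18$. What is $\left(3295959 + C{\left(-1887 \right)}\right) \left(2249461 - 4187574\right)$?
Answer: $- \frac{14289823982327866}{2237} \approx -6.3879 \cdot 10^{12}$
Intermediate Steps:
$M = -350$ ($M = -368 + 18 = -350$)
$C{\left(p \right)} = \frac{1}{-350 + p}$ ($C{\left(p \right)} = \frac{1}{p - 350} = \frac{1}{-350 + p}$)
$\left(3295959 + C{\left(-1887 \right)}\right) \left(2249461 - 4187574\right) = \left(3295959 + \frac{1}{-350 - 1887}\right) \left(2249461 - 4187574\right) = \left(3295959 + \frac{1}{-2237}\right) \left(-1938113\right) = \left(3295959 - \frac{1}{2237}\right) \left(-1938113\right) = \frac{7373060282}{2237} \left(-1938113\right) = - \frac{14289823982327866}{2237}$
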